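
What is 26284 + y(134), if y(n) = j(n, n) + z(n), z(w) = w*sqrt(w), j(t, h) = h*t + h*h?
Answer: 62196 + 134*sqrt(134) ≈ 63747.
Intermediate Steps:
j(t, h) = h**2 + h*t (j(t, h) = h*t + h**2 = h**2 + h*t)
z(w) = w**(3/2)
y(n) = n**(3/2) + 2*n**2 (y(n) = n*(n + n) + n**(3/2) = n*(2*n) + n**(3/2) = 2*n**2 + n**(3/2) = n**(3/2) + 2*n**2)
26284 + y(134) = 26284 + (134**(3/2) + 2*134**2) = 26284 + (134*sqrt(134) + 2*17956) = 26284 + (134*sqrt(134) + 35912) = 26284 + (35912 + 134*sqrt(134)) = 62196 + 134*sqrt(134)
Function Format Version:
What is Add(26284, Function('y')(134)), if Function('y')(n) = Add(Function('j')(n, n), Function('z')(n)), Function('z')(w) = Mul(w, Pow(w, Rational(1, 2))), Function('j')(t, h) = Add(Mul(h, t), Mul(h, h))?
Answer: Add(62196, Mul(134, Pow(134, Rational(1, 2)))) ≈ 63747.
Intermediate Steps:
Function('j')(t, h) = Add(Pow(h, 2), Mul(h, t)) (Function('j')(t, h) = Add(Mul(h, t), Pow(h, 2)) = Add(Pow(h, 2), Mul(h, t)))
Function('z')(w) = Pow(w, Rational(3, 2))
Function('y')(n) = Add(Pow(n, Rational(3, 2)), Mul(2, Pow(n, 2))) (Function('y')(n) = Add(Mul(n, Add(n, n)), Pow(n, Rational(3, 2))) = Add(Mul(n, Mul(2, n)), Pow(n, Rational(3, 2))) = Add(Mul(2, Pow(n, 2)), Pow(n, Rational(3, 2))) = Add(Pow(n, Rational(3, 2)), Mul(2, Pow(n, 2))))
Add(26284, Function('y')(134)) = Add(26284, Add(Pow(134, Rational(3, 2)), Mul(2, Pow(134, 2)))) = Add(26284, Add(Mul(134, Pow(134, Rational(1, 2))), Mul(2, 17956))) = Add(26284, Add(Mul(134, Pow(134, Rational(1, 2))), 35912)) = Add(26284, Add(35912, Mul(134, Pow(134, Rational(1, 2))))) = Add(62196, Mul(134, Pow(134, Rational(1, 2))))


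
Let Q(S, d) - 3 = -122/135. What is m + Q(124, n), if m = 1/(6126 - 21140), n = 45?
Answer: 4248827/2026890 ≈ 2.0962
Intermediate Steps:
Q(S, d) = 283/135 (Q(S, d) = 3 - 122/135 = 283/135)
m = -1/15014 (m = 1/(-15014) = -1/15014 ≈ -6.6604e-5)
m + Q(124, n) = -1/15014 + 283/135 = 4248827/2026890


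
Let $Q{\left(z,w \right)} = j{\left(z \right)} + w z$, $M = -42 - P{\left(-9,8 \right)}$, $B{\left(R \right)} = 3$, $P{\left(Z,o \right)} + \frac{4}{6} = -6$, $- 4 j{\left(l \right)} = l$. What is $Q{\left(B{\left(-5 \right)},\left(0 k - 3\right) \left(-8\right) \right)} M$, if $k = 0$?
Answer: $- \frac{5035}{2} \approx -2517.5$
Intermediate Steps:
$j{\left(l \right)} = - \frac{l}{4}$
$P{\left(Z,o \right)} = - \frac{20}{3}$ ($P{\left(Z,o \right)} = - \frac{2}{3} - 6 = - \frac{20}{3}$)
$M = - \frac{106}{3}$ ($M = -42 - - \frac{20}{3} = -42 + \frac{20}{3} = - \frac{106}{3} \approx -35.333$)
$Q{\left(z,w \right)} = - \frac{z}{4} + w z$
$Q{\left(B{\left(-5 \right)},\left(0 k - 3\right) \left(-8\right) \right)} M = 3 \left(- \frac{1}{4} + \left(0 \cdot 0 - 3\right) \left(-8\right)\right) \left(- \frac{106}{3}\right) = 3 \left(- \frac{1}{4} + \left(0 - 3\right) \left(-8\right)\right) \left(- \frac{106}{3}\right) = 3 \left(- \frac{1}{4} - -24\right) \left(- \frac{106}{3}\right) = 3 \left(- \frac{1}{4} + 24\right) \left(- \frac{106}{3}\right) = 3 \cdot \frac{95}{4} \left(- \frac{106}{3}\right) = \frac{285}{4} \left(- \frac{106}{3}\right) = - \frac{5035}{2}$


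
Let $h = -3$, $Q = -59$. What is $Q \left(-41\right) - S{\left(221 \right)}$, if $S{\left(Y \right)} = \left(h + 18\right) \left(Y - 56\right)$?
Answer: $-56$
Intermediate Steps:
$S{\left(Y \right)} = -840 + 15 Y$ ($S{\left(Y \right)} = \left(-3 + 18\right) \left(Y - 56\right) = 15 \left(-56 + Y\right) = -840 + 15 Y$)
$Q \left(-41\right) - S{\left(221 \right)} = \left(-59\right) \left(-41\right) - \left(-840 + 15 \cdot 221\right) = 2419 - \left(-840 + 3315\right) = 2419 - 2475 = -56$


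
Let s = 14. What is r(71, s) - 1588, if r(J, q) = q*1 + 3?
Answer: -1571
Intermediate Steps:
r(J, q) = 3 + q (r(J, q) = q + 3 = 3 + q)
r(71, s) - 1588 = (3 + 14) - 1588 = 17 - 1588 = -1571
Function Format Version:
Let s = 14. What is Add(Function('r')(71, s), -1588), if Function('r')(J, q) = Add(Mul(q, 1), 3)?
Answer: -1571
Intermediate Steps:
Function('r')(J, q) = Add(3, q) (Function('r')(J, q) = Add(q, 3) = Add(3, q))
Add(Function('r')(71, s), -1588) = Add(Add(3, 14), -1588) = Add(17, -1588) = -1571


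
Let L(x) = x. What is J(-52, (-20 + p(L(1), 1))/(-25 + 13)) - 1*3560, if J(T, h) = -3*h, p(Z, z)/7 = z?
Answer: -14253/4 ≈ -3563.3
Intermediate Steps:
p(Z, z) = 7*z
J(-52, (-20 + p(L(1), 1))/(-25 + 13)) - 1*3560 = -3*(-20 + 7*1)/(-25 + 13) - 1*3560 = -3*(-20 + 7)/(-12) - 3560 = -(-39)*(-1)/12 - 3560 = -3*13/12 - 3560 = -13/4 - 3560 = -14253/4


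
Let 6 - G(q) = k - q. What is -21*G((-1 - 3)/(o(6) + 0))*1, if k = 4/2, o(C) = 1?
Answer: 0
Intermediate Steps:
k = 2 (k = 4*(½) = 2)
G(q) = 4 + q (G(q) = 6 - (2 - q) = 6 + (-2 + q) = 4 + q)
-21*G((-1 - 3)/(o(6) + 0))*1 = -21*(4 + (-1 - 3)/(1 + 0))*1 = -21*(4 - 4/1)*1 = -21*(4 - 4*1)*1 = -21*(4 - 4)*1 = -21*0*1 = 0*1 = 0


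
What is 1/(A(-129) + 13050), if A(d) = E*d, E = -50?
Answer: 1/19500 ≈ 5.1282e-5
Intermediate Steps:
A(d) = -50*d
1/(A(-129) + 13050) = 1/(-50*(-129) + 13050) = 1/(6450 + 13050) = 1/19500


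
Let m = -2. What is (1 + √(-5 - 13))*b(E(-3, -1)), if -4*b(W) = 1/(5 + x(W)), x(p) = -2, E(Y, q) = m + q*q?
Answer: -1/12 - I*√2/4 ≈ -0.083333 - 0.35355*I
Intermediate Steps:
E(Y, q) = -2 + q² (E(Y, q) = -2 + q*q = -2 + q²)
b(W) = -1/12 (b(W) = -1/(4*(5 - 2)) = -¼/3 = -¼*⅓ = -1/12)
(1 + √(-5 - 13))*b(E(-3, -1)) = (1 + √(-5 - 13))*(-1/12) = (1 + √(-18))*(-1/12) = (1 + 3*I*√2)*(-1/12) = -1/12 - I*√2/4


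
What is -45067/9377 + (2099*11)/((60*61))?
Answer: 51560333/34319820 ≈ 1.5023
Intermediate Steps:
-45067/9377 + (2099*11)/((60*61)) = -45067*1/9377 + 23089/3660 = -45067/9377 + 23089*(1/3660) = -45067/9377 + 23089/3660 = 51560333/34319820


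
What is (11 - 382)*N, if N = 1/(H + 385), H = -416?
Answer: 371/31 ≈ 11.968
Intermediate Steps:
N = -1/31 (N = 1/(-416 + 385) = 1/(-31) = -1/31 ≈ -0.032258)
(11 - 382)*N = (11 - 382)*(-1/31) = -371*(-1/31) = 371/31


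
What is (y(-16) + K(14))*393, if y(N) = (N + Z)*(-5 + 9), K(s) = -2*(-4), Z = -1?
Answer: -23580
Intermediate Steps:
K(s) = 8
y(N) = -4 + 4*N (y(N) = (N - 1)*(-5 + 9) = (-1 + N)*4 = -4 + 4*N)
(y(-16) + K(14))*393 = ((-4 + 4*(-16)) + 8)*393 = ((-4 - 64) + 8)*393 = (-68 + 8)*393 = -60*393 = -23580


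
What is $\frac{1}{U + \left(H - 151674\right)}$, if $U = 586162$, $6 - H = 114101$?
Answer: $\frac{1}{320393} \approx 3.1212 \cdot 10^{-6}$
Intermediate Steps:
$H = -114095$ ($H = 6 - 114101 = -114095$)
$\frac{1}{U + \left(H - 151674\right)} = \frac{1}{586162 - 265769} = \frac{1}{320393}$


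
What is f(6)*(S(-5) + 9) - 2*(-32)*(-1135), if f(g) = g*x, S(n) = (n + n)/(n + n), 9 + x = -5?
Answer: -73480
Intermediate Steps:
x = -14 (x = -9 - 5 = -14)
S(n) = 1 (S(n) = (2*n)/((2*n)) = (2*n)*(1/(2*n)) = 1)
f(g) = -14*g (f(g) = g*(-14) = -14*g)
f(6)*(S(-5) + 9) - 2*(-32)*(-1135) = (-14*6)*(1 + 9) - 2*(-32)*(-1135) = -84*10 + 64*(-1135) = -840 - 72640 = -73480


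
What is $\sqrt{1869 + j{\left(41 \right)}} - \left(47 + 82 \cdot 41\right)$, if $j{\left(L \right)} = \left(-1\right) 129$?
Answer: $-3409 + 2 \sqrt{435} \approx -3367.3$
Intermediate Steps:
$j{\left(L \right)} = -129$
$\sqrt{1869 + j{\left(41 \right)}} - \left(47 + 82 \cdot 41\right) = \sqrt{1869 - 129} - \left(47 + 82 \cdot 41\right) = \sqrt{1740} - \left(47 + 3362\right) = 2 \sqrt{435} - 3409 = -3409 + 2 \sqrt{435}$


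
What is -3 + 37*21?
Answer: 774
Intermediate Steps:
-3 + 37*21 = -3 + 777 = 774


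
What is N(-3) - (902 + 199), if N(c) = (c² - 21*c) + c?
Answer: -1032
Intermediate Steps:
N(c) = c² - 20*c
N(-3) - (902 + 199) = -3*(-20 - 3) - (902 + 199) = -3*(-23) - 1*1101 = 69 - 1101 = -1032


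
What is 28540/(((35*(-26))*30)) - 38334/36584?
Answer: -52265639/24968580 ≈ -2.0933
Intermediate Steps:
28540/(((35*(-26))*30)) - 38334/36584 = 28540/((-910*30)) - 38334*1/36584 = 28540/(-27300) - 19167/18292 = 28540*(-1/27300) - 19167/18292 = -1427/1365 - 19167/18292 = -52265639/24968580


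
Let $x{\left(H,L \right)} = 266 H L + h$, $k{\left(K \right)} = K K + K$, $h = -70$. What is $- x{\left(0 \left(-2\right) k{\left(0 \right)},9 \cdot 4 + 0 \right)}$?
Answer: $70$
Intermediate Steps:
$k{\left(K \right)} = K + K^{2}$ ($k{\left(K \right)} = K^{2} + K = K + K^{2}$)
$x{\left(H,L \right)} = -70 + 266 H L$ ($x{\left(H,L \right)} = 266 H L - 70 = -70 + 266 H L$)
$- x{\left(0 \left(-2\right) k{\left(0 \right)},9 \cdot 4 + 0 \right)} = - (-70 + 266 \cdot 0 \left(-2\right) 0 \left(1 + 0\right) \left(9 \cdot 4 + 0\right)) = - (-70 + 266 \cdot 0 \cdot 0 \cdot 1 \left(36 + 0\right)) = - (-70 + 266 \cdot 0 \cdot 0 \cdot 36) = - (-70 + 266 \cdot 0 \cdot 36) = - (-70 + 0) = \left(-1\right) \left(-70\right) = 70$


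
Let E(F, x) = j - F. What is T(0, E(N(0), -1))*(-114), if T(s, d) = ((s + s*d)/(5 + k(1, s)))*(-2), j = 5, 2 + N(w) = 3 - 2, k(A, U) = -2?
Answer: 0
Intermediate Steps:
N(w) = -1 (N(w) = -2 + (3 - 2) = -2 + 1 = -1)
E(F, x) = 5 - F
T(s, d) = -2*s/3 - 2*d*s/3 (T(s, d) = ((s + s*d)/(5 - 2))*(-2) = ((s + d*s)/3)*(-2) = ((s + d*s)*(1/3))*(-2) = (s/3 + d*s/3)*(-2) = -2*s/3 - 2*d*s/3)
T(0, E(N(0), -1))*(-114) = -2/3*0*(1 + (5 - 1*(-1)))*(-114) = -2/3*0*(1 + (5 + 1))*(-114) = -2/3*0*(1 + 6)*(-114) = -2/3*0*7*(-114) = 0*(-114) = 0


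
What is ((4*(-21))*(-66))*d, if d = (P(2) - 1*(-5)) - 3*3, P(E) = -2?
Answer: -33264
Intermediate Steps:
d = -6 (d = (-2 - 1*(-5)) - 3*3 = (-2 + 5) - 9 = 3 - 9 = -6)
((4*(-21))*(-66))*d = ((4*(-21))*(-66))*(-6) = -84*(-66)*(-6) = 5544*(-6) = -33264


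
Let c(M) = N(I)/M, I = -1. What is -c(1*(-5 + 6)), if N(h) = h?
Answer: 1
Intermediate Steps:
c(M) = -1/M
-c(1*(-5 + 6)) = -(-1)/(1*(-5 + 6)) = -(-1)/(1*1) = -(-1)/1 = -(-1) = -1*(-1) = 1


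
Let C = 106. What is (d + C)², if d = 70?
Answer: 30976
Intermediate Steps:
(d + C)² = (70 + 106)² = 176² = 30976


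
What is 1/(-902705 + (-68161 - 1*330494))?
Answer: -1/1301360 ≈ -7.6843e-7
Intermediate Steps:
1/(-902705 + (-68161 - 1*330494)) = 1/(-902705 + (-68161 - 330494)) = 1/(-902705 - 398655) = 1/(-1301360) = -1/1301360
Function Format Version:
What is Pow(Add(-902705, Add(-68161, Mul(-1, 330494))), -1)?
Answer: Rational(-1, 1301360) ≈ -7.6843e-7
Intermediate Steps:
Pow(Add(-902705, Add(-68161, Mul(-1, 330494))), -1) = Pow(Add(-902705, Add(-68161, -330494)), -1) = Pow(Add(-902705, -398655), -1) = Pow(-1301360, -1) = Rational(-1, 1301360)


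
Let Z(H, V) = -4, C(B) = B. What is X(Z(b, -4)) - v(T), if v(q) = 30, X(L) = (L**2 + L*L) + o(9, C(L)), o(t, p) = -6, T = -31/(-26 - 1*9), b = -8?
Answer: -4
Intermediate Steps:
T = 31/35 (T = -31/(-26 - 9) = -31/(-35) = -31*(-1/35) = 31/35 ≈ 0.88571)
X(L) = -6 + 2*L**2 (X(L) = (L**2 + L*L) - 6 = (L**2 + L**2) - 6 = 2*L**2 - 6 = -6 + 2*L**2)
X(Z(b, -4)) - v(T) = (-6 + 2*(-4)**2) - 1*30 = (-6 + 2*16) - 30 = (-6 + 32) - 30 = 26 - 30 = -4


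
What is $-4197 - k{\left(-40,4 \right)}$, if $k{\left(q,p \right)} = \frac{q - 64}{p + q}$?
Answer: $- \frac{37799}{9} \approx -4199.9$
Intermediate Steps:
$k{\left(q,p \right)} = \frac{-64 + q}{p + q}$
$-4197 - k{\left(-40,4 \right)} = -4197 - \frac{-64 - 40}{4 - 40} = -4197 - \frac{1}{-36} \left(-104\right) = -4197 - \left(- \frac{1}{36}\right) \left(-104\right) = -4197 - \frac{26}{9} = - \frac{37799}{9}$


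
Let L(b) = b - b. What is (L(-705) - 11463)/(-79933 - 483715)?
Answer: 11463/563648 ≈ 0.020337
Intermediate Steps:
L(b) = 0
(L(-705) - 11463)/(-79933 - 483715) = (0 - 11463)/(-79933 - 483715) = -11463/(-563648) = -11463*(-1/563648) = 11463/563648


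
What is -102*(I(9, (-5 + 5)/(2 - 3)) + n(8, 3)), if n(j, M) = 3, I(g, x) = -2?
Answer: -102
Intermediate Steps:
-102*(I(9, (-5 + 5)/(2 - 3)) + n(8, 3)) = -102*(-2 + 3) = -102*1 = -102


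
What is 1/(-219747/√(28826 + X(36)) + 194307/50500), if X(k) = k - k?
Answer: -47142537648500/20524546846210268721 - 93401631125000*√28826/20524546846210268721 ≈ -0.00077493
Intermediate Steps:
X(k) = 0
1/(-219747/√(28826 + X(36)) + 194307/50500) = 1/(-219747/√(28826 + 0) + 194307/50500) = 1/(-219747*√28826/28826 + 194307*(1/50500)) = 1/(-219747*√28826/28826 + 194307/50500) = 1/(194307/50500 - 219747*√28826/28826)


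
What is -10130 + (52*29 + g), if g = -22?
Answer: -8644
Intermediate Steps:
-10130 + (52*29 + g) = -10130 + (52*29 - 22) = -10130 + (1508 - 22) = -10130 + 1486 = -8644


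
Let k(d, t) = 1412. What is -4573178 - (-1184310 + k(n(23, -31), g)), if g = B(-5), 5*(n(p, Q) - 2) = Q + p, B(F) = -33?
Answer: -3390280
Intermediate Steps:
n(p, Q) = 2 + Q/5 + p/5 (n(p, Q) = 2 + (Q + p)/5 = 2 + (Q/5 + p/5) = 2 + Q/5 + p/5)
g = -33
-4573178 - (-1184310 + k(n(23, -31), g)) = -4573178 - (-1184310 + 1412) = -4573178 - 1*(-1182898) = -4573178 + 1182898 = -3390280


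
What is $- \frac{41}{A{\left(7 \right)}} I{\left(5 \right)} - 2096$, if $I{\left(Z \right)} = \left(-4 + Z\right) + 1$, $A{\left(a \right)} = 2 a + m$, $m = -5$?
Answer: $- \frac{18946}{9} \approx -2105.1$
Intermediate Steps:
$A{\left(a \right)} = -5 + 2 a$ ($A{\left(a \right)} = 2 a - 5 = -5 + 2 a$)
$I{\left(Z \right)} = -3 + Z$
$- \frac{41}{A{\left(7 \right)}} I{\left(5 \right)} - 2096 = - \frac{41}{-5 + 2 \cdot 7} \left(-3 + 5\right) - 2096 = - \frac{41}{-5 + 14} \cdot 2 - 2096 = - \frac{41}{9} \cdot 2 - 2096 = \left(-41\right) \frac{1}{9} \cdot 2 - 2096 = \left(- \frac{41}{9}\right) 2 - 2096 = - \frac{82}{9} - 2096 = - \frac{18946}{9}$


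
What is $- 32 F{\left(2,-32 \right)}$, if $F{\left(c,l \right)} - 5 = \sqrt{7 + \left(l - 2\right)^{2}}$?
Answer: $-160 - 32 \sqrt{1163} \approx -1251.3$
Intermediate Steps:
$F{\left(c,l \right)} = 5 + \sqrt{7 + \left(-2 + l\right)^{2}}$ ($F{\left(c,l \right)} = 5 + \sqrt{7 + \left(l - 2\right)^{2}} = 5 + \sqrt{7 + \left(-2 + l\right)^{2}}$)
$- 32 F{\left(2,-32 \right)} = - 32 \left(5 + \sqrt{7 + \left(-2 - 32\right)^{2}}\right) = - 32 \left(5 + \sqrt{7 + \left(-34\right)^{2}}\right) = - 32 \left(5 + \sqrt{7 + 1156}\right) = - 32 \left(5 + \sqrt{1163}\right) = -160 - 32 \sqrt{1163}$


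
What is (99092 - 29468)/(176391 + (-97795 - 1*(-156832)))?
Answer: 5802/19619 ≈ 0.29573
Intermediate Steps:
(99092 - 29468)/(176391 + (-97795 - 1*(-156832))) = 69624/(176391 + (-97795 + 156832)) = 69624/(176391 + 59037) = 69624/235428 = 69624*(1/235428) = 5802/19619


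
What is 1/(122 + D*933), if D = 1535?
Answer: 1/1432277 ≈ 6.9819e-7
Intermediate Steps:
1/(122 + D*933) = 1/(122 + 1535*933) = 1/(122 + 1432155) = 1/1432277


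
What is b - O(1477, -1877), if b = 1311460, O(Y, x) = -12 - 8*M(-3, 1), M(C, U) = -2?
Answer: 1311456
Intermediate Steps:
O(Y, x) = 4 (O(Y, x) = -12 - 8*(-2) = -12 + 16 = 4)
b - O(1477, -1877) = 1311460 - 1*4 = 1311460 - 4 = 1311456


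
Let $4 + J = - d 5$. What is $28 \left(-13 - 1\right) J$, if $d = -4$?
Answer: $-6272$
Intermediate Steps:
$J = 16$ ($J = -4 + \left(-1\right) \left(-4\right) 5 = -4 + 4 \cdot 5 = -4 + 20 = 16$)
$28 \left(-13 - 1\right) J = 28 \left(-13 - 1\right) 16 = 28 \left(-14\right) 16 = \left(-392\right) 16 = -6272$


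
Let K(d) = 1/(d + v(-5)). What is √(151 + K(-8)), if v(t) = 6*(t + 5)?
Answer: √2414/4 ≈ 12.283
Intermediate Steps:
v(t) = 30 + 6*t (v(t) = 6*(5 + t) = 30 + 6*t)
K(d) = 1/d (K(d) = 1/(d + (30 + 6*(-5))) = 1/(d + (30 - 30)) = 1/(d + 0) = 1/d)
√(151 + K(-8)) = √(151 + 1/(-8)) = √(151 - ⅛) = √(1207/8) = √2414/4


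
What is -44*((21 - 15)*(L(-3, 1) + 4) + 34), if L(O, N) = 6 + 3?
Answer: -4928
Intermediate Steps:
L(O, N) = 9
-44*((21 - 15)*(L(-3, 1) + 4) + 34) = -44*((21 - 15)*(9 + 4) + 34) = -44*(6*13 + 34) = -44*(78 + 34) = -44*112 = -4928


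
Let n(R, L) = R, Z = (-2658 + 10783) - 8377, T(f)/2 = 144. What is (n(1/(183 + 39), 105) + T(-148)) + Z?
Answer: 7993/222 ≈ 36.005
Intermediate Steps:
T(f) = 288 (T(f) = 2*144 = 288)
Z = -252 (Z = 8125 - 8377 = -252)
(n(1/(183 + 39), 105) + T(-148)) + Z = (1/(183 + 39) + 288) - 252 = (1/222 + 288) - 252 = 63937/222 - 252 = 7993/222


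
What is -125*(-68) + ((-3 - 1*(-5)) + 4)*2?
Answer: 8512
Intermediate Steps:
-125*(-68) + ((-3 - 1*(-5)) + 4)*2 = 8500 + ((-3 + 5) + 4)*2 = 8500 + (2 + 4)*2 = 8500 + 6*2 = 8500 + 12 = 8512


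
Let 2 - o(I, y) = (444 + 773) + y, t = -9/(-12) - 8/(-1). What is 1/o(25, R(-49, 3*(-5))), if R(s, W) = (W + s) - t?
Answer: -4/4569 ≈ -0.00087546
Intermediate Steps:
t = 35/4 (t = -9*(-1/12) - 8*(-1) = ¾ + 8 = 35/4 ≈ 8.7500)
R(s, W) = -35/4 + W + s (R(s, W) = (W + s) - 1*35/4 = (W + s) - 35/4 = -35/4 + W + s)
o(I, y) = -1215 - y (o(I, y) = 2 - ((444 + 773) + y) = 2 - (1217 + y) = 2 + (-1217 - y) = -1215 - y)
1/o(25, R(-49, 3*(-5))) = 1/(-1215 - (-35/4 + 3*(-5) - 49)) = 1/(-1215 - (-35/4 - 15 - 49)) = 1/(-1215 - 1*(-291/4)) = 1/(-1215 + 291/4) = 1/(-4569/4) = -4/4569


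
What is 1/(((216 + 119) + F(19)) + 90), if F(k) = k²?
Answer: 1/786 ≈ 0.0012723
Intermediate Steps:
1/(((216 + 119) + F(19)) + 90) = 1/(((216 + 119) + 19²) + 90) = 1/((335 + 361) + 90) = 1/(696 + 90) = 1/786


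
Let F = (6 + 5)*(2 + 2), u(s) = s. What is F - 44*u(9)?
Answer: -352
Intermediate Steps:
F = 44 (F = 11*4 = 44)
F - 44*u(9) = 44 - 44*9 = 44 - 396 = -352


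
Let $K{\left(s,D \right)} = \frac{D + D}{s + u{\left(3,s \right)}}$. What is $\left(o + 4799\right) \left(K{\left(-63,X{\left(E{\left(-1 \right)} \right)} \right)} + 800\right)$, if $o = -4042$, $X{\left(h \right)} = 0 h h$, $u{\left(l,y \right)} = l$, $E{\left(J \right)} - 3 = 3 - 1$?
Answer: $605600$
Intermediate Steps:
$E{\left(J \right)} = 5$ ($E{\left(J \right)} = 3 + \left(3 - 1\right) = 3 + 2 = 5$)
$X{\left(h \right)} = 0$ ($X{\left(h \right)} = 0 h = 0$)
$K{\left(s,D \right)} = \frac{2 D}{3 + s}$ ($K{\left(s,D \right)} = \frac{D + D}{s + 3} = \frac{2 D}{3 + s}$)
$\left(o + 4799\right) \left(K{\left(-63,X{\left(E{\left(-1 \right)} \right)} \right)} + 800\right) = \left(-4042 + 4799\right) \left(2 \cdot 0 \frac{1}{3 - 63} + 800\right) = 757 \left(2 \cdot 0 \frac{1}{-60} + 800\right) = 757 \left(2 \cdot 0 \left(- \frac{1}{60}\right) + 800\right) = 757 \left(0 + 800\right) = 757 \cdot 800 = 605600$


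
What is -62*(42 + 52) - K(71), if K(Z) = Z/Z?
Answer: -5829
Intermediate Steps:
K(Z) = 1
-62*(42 + 52) - K(71) = -62*(42 + 52) - 1*1 = -62*94 - 1 = -5828 - 1 = -5829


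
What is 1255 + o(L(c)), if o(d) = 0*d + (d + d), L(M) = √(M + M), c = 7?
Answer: 1255 + 2*√14 ≈ 1262.5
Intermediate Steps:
L(M) = √2*√M (L(M) = √(2*M) = √2*√M)
o(d) = 2*d (o(d) = 0 + 2*d = 2*d)
1255 + o(L(c)) = 1255 + 2*(√2*√7) = 1255 + 2*√14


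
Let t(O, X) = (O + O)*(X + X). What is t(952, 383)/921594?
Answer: 729232/460797 ≈ 1.5825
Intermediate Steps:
t(O, X) = 4*O*X (t(O, X) = (2*O)*(2*X) = 4*O*X)
t(952, 383)/921594 = (4*952*383)/921594 = 1458464*(1/921594) = 729232/460797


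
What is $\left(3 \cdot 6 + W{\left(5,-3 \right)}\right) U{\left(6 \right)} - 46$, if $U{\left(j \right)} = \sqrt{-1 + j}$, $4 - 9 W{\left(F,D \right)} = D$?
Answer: $-46 + \frac{169 \sqrt{5}}{9} \approx -4.0116$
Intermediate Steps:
$W{\left(F,D \right)} = \frac{4}{9} - \frac{D}{9}$
$\left(3 \cdot 6 + W{\left(5,-3 \right)}\right) U{\left(6 \right)} - 46 = \left(3 \cdot 6 + \left(\frac{4}{9} - - \frac{1}{3}\right)\right) \sqrt{-1 + 6} - 46 = \left(18 + \left(\frac{4}{9} + \frac{1}{3}\right)\right) \sqrt{5} - 46 = \left(18 + \frac{7}{9}\right) \sqrt{5} - 46 = \frac{169 \sqrt{5}}{9} - 46 = -46 + \frac{169 \sqrt{5}}{9}$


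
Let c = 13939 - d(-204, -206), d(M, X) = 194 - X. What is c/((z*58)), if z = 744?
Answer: 4513/14384 ≈ 0.31375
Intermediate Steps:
c = 13539 (c = 13939 - (194 - 1*(-206)) = 13939 - (194 + 206) = 13939 - 1*400 = 13939 - 400 = 13539)
c/((z*58)) = 13539/((744*58)) = 13539/43152 = 13539*(1/43152) = 4513/14384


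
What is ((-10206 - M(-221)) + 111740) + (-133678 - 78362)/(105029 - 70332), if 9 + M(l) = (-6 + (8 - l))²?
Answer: 1797578318/34697 ≈ 51808.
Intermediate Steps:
M(l) = -9 + (2 - l)² (M(l) = -9 + (-6 + (8 - l))² = -9 + (2 - l)²)
((-10206 - M(-221)) + 111740) + (-133678 - 78362)/(105029 - 70332) = ((-10206 - (-9 + (-2 - 221)²)) + 111740) + (-133678 - 78362)/(105029 - 70332) = ((-10206 - (-9 + (-223)²)) + 111740) - 212040/34697 = ((-10206 - (-9 + 49729)) + 111740) - 212040*1/34697 = ((-10206 - 1*49720) + 111740) - 212040/34697 = ((-10206 - 49720) + 111740) - 212040/34697 = (-59926 + 111740) - 212040/34697 = 51814 - 212040/34697 = 1797578318/34697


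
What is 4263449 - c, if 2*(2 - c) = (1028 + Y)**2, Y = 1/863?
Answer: 7137628054711/1489538 ≈ 4.7918e+6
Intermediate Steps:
Y = 1/863 ≈ 0.0011587
c = -787058758149/1489538 (c = 2 - (1028 + 1/863)**2/2 = 2 - (887165/863)**2/2 = 2 - 1/2*787061737225/744769 = 2 - 787061737225/1489538 = -787058758149/1489538 ≈ -5.2839e+5)
4263449 - c = 4263449 - 1*(-787058758149/1489538) = 4263449 + 787058758149/1489538 = 7137628054711/1489538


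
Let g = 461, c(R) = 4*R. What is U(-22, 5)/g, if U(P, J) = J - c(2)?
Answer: -3/461 ≈ -0.0065076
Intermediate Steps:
U(P, J) = -8 + J (U(P, J) = J - 4*2 = J - 1*8 = J - 8 = -8 + J)
U(-22, 5)/g = (-8 + 5)/461 = -3*1/461 = -3/461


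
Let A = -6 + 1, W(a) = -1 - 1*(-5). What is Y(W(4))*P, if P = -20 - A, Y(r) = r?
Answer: -60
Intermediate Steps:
W(a) = 4 (W(a) = -1 + 5 = 4)
A = -5
P = -15 (P = -20 - 1*(-5) = -20 + 5 = -15)
Y(W(4))*P = 4*(-15) = -60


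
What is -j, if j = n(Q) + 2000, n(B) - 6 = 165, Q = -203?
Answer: -2171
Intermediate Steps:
n(B) = 171 (n(B) = 6 + 165 = 171)
j = 2171 (j = 171 + 2000 = 2171)
-j = -1*2171 = -2171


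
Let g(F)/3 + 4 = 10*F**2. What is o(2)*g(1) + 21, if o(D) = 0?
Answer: 21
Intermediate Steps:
g(F) = -12 + 30*F**2 (g(F) = -12 + 3*(10*F**2) = -12 + 30*F**2)
o(2)*g(1) + 21 = 0*(-12 + 30*1**2) + 21 = 0*(-12 + 30*1) + 21 = 0*(-12 + 30) + 21 = 0*18 + 21 = 0 + 21 = 21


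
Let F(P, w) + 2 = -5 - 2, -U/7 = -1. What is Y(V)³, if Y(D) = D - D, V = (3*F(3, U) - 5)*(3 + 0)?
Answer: 0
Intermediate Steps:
U = 7 (U = -7*(-1) = 7)
F(P, w) = -9 (F(P, w) = -2 + (-5 - 2) = -2 - 7 = -9)
V = -96 (V = (3*(-9) - 5)*(3 + 0) = (-27 - 5)*3 = -32*3 = -96)
Y(D) = 0
Y(V)³ = 0³ = 0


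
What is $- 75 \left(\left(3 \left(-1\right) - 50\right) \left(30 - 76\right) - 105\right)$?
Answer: $-174975$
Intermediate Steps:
$- 75 \left(\left(3 \left(-1\right) - 50\right) \left(30 - 76\right) - 105\right) = - 75 \left(\left(-3 - 50\right) \left(-46\right) - 105\right) = - 75 \left(\left(-53\right) \left(-46\right) - 105\right) = - 75 \left(2438 - 105\right) = \left(-75\right) 2333 = -174975$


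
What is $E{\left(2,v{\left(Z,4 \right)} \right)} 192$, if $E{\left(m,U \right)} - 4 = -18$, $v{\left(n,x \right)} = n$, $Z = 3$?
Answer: $-2688$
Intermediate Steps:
$E{\left(m,U \right)} = -14$ ($E{\left(m,U \right)} = 4 - 18 = -14$)
$E{\left(2,v{\left(Z,4 \right)} \right)} 192 = \left(-14\right) 192 = -2688$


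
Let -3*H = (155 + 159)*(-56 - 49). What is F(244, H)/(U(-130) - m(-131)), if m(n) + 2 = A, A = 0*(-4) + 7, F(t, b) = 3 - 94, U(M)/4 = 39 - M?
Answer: -91/671 ≈ -0.13562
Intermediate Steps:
U(M) = 156 - 4*M (U(M) = 4*(39 - M) = 156 - 4*M)
H = 10990 (H = -(155 + 159)*(-56 - 49)/3 = -314*(-105)/3 = -1/3*(-32970) = 10990)
F(t, b) = -91
A = 7 (A = 0 + 7 = 7)
m(n) = 5 (m(n) = -2 + 7 = 5)
F(244, H)/(U(-130) - m(-131)) = -91/((156 - 4*(-130)) - 1*5) = -91/((156 + 520) - 5) = -91/(676 - 5) = -91/671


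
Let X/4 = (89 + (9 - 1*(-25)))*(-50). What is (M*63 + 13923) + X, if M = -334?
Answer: -31719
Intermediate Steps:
X = -24600 (X = 4*((89 + (9 - 1*(-25)))*(-50)) = 4*((89 + (9 + 25))*(-50)) = 4*((89 + 34)*(-50)) = 4*(123*(-50)) = 4*(-6150) = -24600)
(M*63 + 13923) + X = (-334*63 + 13923) - 24600 = (-21042 + 13923) - 24600 = -7119 - 24600 = -31719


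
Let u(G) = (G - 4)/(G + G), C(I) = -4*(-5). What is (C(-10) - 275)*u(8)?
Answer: -255/4 ≈ -63.750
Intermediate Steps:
C(I) = 20 (C(I) = -1*(-20) = 20)
u(G) = (-4 + G)/(2*G) (u(G) = (-4 + G)/((2*G)) = (-4 + G)*(1/(2*G)) = (-4 + G)/(2*G))
(C(-10) - 275)*u(8) = (20 - 275)*((1/2)*(-4 + 8)/8) = -255*4/(2*8) = -255*1/4 = -255/4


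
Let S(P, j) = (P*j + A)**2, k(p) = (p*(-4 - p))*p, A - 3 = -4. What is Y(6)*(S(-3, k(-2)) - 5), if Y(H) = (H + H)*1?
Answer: 6288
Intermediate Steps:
A = -1 (A = 3 - 4 = -1)
Y(H) = 2*H (Y(H) = (2*H)*1 = 2*H)
k(p) = p**2*(-4 - p)
S(P, j) = (-1 + P*j)**2 (S(P, j) = (P*j - 1)**2 = (-1 + P*j)**2)
Y(6)*(S(-3, k(-2)) - 5) = (2*6)*((-1 - 3*(-2)**2*(-4 - 1*(-2)))**2 - 5) = 12*((-1 - 12*(-4 + 2))**2 - 5) = 12*((-1 - 12*(-2))**2 - 5) = 12*((-1 - 3*(-8))**2 - 5) = 12*((-1 + 24)**2 - 5) = 12*(23**2 - 5) = 12*(529 - 5) = 12*524 = 6288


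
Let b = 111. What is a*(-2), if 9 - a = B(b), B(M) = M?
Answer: 204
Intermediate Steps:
a = -102 (a = 9 - 1*111 = 9 - 111 = -102)
a*(-2) = -102*(-2) = 204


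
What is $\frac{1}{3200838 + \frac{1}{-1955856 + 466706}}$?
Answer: $\frac{1489150}{4766527907699} \approx 3.1242 \cdot 10^{-7}$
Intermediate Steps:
$\frac{1}{3200838 + \frac{1}{-1955856 + 466706}} = \frac{1}{3200838 + \frac{1}{-1489150}} = \frac{1}{3200838 - \frac{1}{1489150}} = \frac{1}{\frac{4766527907699}{1489150}} = \frac{1489150}{4766527907699}$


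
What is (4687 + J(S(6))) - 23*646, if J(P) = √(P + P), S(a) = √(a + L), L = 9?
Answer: -10171 + √2*15^(¼) ≈ -10168.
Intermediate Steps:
S(a) = √(9 + a) (S(a) = √(a + 9) = √(9 + a))
J(P) = √2*√P (J(P) = √(2*P) = √2*√P)
(4687 + J(S(6))) - 23*646 = (4687 + √2*√(√(9 + 6))) - 23*646 = (4687 + √2*√(√15)) - 14858 = (4687 + √2*15^(¼)) - 14858 = -10171 + √2*15^(¼)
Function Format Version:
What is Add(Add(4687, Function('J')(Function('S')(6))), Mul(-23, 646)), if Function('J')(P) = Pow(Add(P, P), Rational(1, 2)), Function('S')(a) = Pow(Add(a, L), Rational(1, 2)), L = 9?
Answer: Add(-10171, Mul(Pow(2, Rational(1, 2)), Pow(15, Rational(1, 4)))) ≈ -10168.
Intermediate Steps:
Function('S')(a) = Pow(Add(9, a), Rational(1, 2)) (Function('S')(a) = Pow(Add(a, 9), Rational(1, 2)) = Pow(Add(9, a), Rational(1, 2)))
Function('J')(P) = Mul(Pow(2, Rational(1, 2)), Pow(P, Rational(1, 2))) (Function('J')(P) = Pow(Mul(2, P), Rational(1, 2)) = Mul(Pow(2, Rational(1, 2)), Pow(P, Rational(1, 2))))
Add(Add(4687, Function('J')(Function('S')(6))), Mul(-23, 646)) = Add(Add(4687, Mul(Pow(2, Rational(1, 2)), Pow(Pow(Add(9, 6), Rational(1, 2)), Rational(1, 2)))), Mul(-23, 646)) = Add(Add(4687, Mul(Pow(2, Rational(1, 2)), Pow(Pow(15, Rational(1, 2)), Rational(1, 2)))), -14858) = Add(Add(4687, Mul(Pow(2, Rational(1, 2)), Pow(15, Rational(1, 4)))), -14858) = Add(-10171, Mul(Pow(2, Rational(1, 2)), Pow(15, Rational(1, 4))))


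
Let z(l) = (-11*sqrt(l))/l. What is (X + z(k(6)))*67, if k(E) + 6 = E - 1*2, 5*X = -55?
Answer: -737 + 737*I*sqrt(2)/2 ≈ -737.0 + 521.14*I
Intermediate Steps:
X = -11 (X = (1/5)*(-55) = -11)
k(E) = -8 + E (k(E) = -6 + (E - 1*2) = -6 + (E - 2) = -6 + (-2 + E) = -8 + E)
z(l) = -11/sqrt(l)
(X + z(k(6)))*67 = (-11 - 11/sqrt(-8 + 6))*67 = (-11 - (-11)*I*sqrt(2)/2)*67 = (-11 + 11*I*sqrt(2)/2)*67 = -737 + 737*I*sqrt(2)/2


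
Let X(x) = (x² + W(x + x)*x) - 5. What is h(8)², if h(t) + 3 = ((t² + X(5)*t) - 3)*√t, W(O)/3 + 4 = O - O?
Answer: 536657 + 3108*√2 ≈ 5.4105e+5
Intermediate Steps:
W(O) = -12 (W(O) = -12 + 3*(O - O) = -12 + 3*0 = -12 + 0 = -12)
X(x) = -5 + x² - 12*x (X(x) = (x² - 12*x) - 5 = -5 + x² - 12*x)
h(t) = -3 + √t*(-3 + t² - 40*t) (h(t) = -3 + ((t² + (-5 + 5² - 12*5)*t) - 3)*√t = -3 + ((t² + (-5 + 25 - 60)*t) - 3)*√t = -3 + ((t² - 40*t) - 3)*√t = -3 + (-3 + t² - 40*t)*√t = -3 + √t*(-3 + t² - 40*t))
h(8)² = (-3 + 8^(5/2) - 640*√2 - 6*√2)² = (-3 + 128*√2 - 640*√2 - 6*√2)² = (-3 - 518*√2)²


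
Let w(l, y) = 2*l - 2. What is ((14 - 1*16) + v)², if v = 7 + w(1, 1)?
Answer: 25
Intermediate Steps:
w(l, y) = -2 + 2*l
v = 7 (v = 7 + (-2 + 2*1) = 7 + (-2 + 2) = 7 + 0 = 7)
((14 - 1*16) + v)² = ((14 - 1*16) + 7)² = ((14 - 16) + 7)² = (-2 + 7)² = 5² = 25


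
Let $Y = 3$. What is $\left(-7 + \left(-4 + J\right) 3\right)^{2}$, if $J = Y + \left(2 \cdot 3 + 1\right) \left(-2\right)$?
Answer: $2704$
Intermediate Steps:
$J = -11$ ($J = 3 + \left(2 \cdot 3 + 1\right) \left(-2\right) = 3 + \left(6 + 1\right) \left(-2\right) = 3 + 7 \left(-2\right) = 3 - 14 = -11$)
$\left(-7 + \left(-4 + J\right) 3\right)^{2} = \left(-7 + \left(-4 - 11\right) 3\right)^{2} = \left(-7 - 45\right)^{2} = \left(-52\right)^{2} = 2704$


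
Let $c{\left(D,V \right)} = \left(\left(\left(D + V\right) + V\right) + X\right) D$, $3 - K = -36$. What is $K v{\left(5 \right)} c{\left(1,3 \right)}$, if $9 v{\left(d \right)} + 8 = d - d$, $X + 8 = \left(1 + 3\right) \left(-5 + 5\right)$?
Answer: $\frac{104}{3} \approx 34.667$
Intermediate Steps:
$X = -8$ ($X = -8 + \left(1 + 3\right) \left(-5 + 5\right) = -8 + 4 \cdot 0 = -8 + 0 = -8$)
$K = 39$ ($K = 3 - -36 = 3 + 36 = 39$)
$c{\left(D,V \right)} = D \left(-8 + D + 2 V\right)$ ($c{\left(D,V \right)} = \left(\left(\left(D + V\right) + V\right) - 8\right) D = \left(\left(D + 2 V\right) - 8\right) D = \left(-8 + D + 2 V\right) D = D \left(-8 + D + 2 V\right)$)
$v{\left(d \right)} = - \frac{8}{9}$ ($v{\left(d \right)} = - \frac{8}{9} + \frac{d - d}{9} = - \frac{8}{9} + \frac{1}{9} \cdot 0 = - \frac{8}{9} + 0 = - \frac{8}{9}$)
$K v{\left(5 \right)} c{\left(1,3 \right)} = 39 \left(- \frac{8}{9}\right) 1 \left(-8 + 1 + 2 \cdot 3\right) = - \frac{104 \cdot 1 \left(-8 + 1 + 6\right)}{3} = - \frac{104 \cdot 1 \left(-1\right)}{3} = \left(- \frac{104}{3}\right) \left(-1\right) = \frac{104}{3}$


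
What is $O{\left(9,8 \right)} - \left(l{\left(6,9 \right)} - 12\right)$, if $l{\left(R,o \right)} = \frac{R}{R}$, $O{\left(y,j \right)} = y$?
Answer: $20$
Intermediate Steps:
$l{\left(R,o \right)} = 1$
$O{\left(9,8 \right)} - \left(l{\left(6,9 \right)} - 12\right) = 9 - \left(1 - 12\right) = 9 - -11 = 9 + 11 = 20$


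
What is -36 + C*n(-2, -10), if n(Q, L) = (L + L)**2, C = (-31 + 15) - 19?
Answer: -14036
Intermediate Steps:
C = -35 (C = -16 - 19 = -35)
n(Q, L) = 4*L**2 (n(Q, L) = (2*L)**2 = 4*L**2)
-36 + C*n(-2, -10) = -36 - 140*(-10)**2 = -36 - 140*100 = -36 - 35*400 = -36 - 14000 = -14036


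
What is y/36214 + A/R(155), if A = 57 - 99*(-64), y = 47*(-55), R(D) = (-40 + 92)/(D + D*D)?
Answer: 107654984845/36214 ≈ 2.9727e+6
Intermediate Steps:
R(D) = 52/(D + D²)
y = -2585
A = 6393 (A = 57 + 6336 = 6393)
y/36214 + A/R(155) = -2585/36214 + 6393/((52/(155*(1 + 155)))) = -2585*1/36214 + 6393/((52*(1/155)/156)) = -2585/36214 + 6393/((52*(1/155)*(1/156))) = -2585/36214 + 6393/(1/465) = -2585/36214 + 6393*465 = -2585/36214 + 2972745 = 107654984845/36214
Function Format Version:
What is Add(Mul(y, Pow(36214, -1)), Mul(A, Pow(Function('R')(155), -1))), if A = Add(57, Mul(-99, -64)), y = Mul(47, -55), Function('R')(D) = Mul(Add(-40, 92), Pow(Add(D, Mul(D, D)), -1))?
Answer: Rational(107654984845, 36214) ≈ 2.9727e+6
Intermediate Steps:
Function('R')(D) = Mul(52, Pow(Add(D, Pow(D, 2)), -1))
y = -2585
A = 6393 (A = Add(57, 6336) = 6393)
Add(Mul(y, Pow(36214, -1)), Mul(A, Pow(Function('R')(155), -1))) = Add(Mul(-2585, Pow(36214, -1)), Mul(6393, Pow(Mul(52, Pow(155, -1), Pow(Add(1, 155), -1)), -1))) = Add(Mul(-2585, Rational(1, 36214)), Mul(6393, Pow(Mul(52, Rational(1, 155), Pow(156, -1)), -1))) = Add(Rational(-2585, 36214), Mul(6393, Pow(Mul(52, Rational(1, 155), Rational(1, 156)), -1))) = Add(Rational(-2585, 36214), Mul(6393, Pow(Rational(1, 465), -1))) = Add(Rational(-2585, 36214), Mul(6393, 465)) = Add(Rational(-2585, 36214), 2972745) = Rational(107654984845, 36214)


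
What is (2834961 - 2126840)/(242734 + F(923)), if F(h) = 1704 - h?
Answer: 708121/243515 ≈ 2.9079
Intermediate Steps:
(2834961 - 2126840)/(242734 + F(923)) = (2834961 - 2126840)/(242734 + (1704 - 1*923)) = 708121/(242734 + (1704 - 923)) = 708121/(242734 + 781) = 708121/243515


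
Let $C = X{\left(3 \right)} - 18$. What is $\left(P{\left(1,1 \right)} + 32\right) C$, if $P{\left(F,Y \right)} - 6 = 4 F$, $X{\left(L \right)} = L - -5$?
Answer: $-420$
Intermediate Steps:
$X{\left(L \right)} = 5 + L$ ($X{\left(L \right)} = L + 5 = 5 + L$)
$C = -10$ ($C = \left(5 + 3\right) - 18 = 8 - 18 = -10$)
$P{\left(F,Y \right)} = 6 + 4 F$
$\left(P{\left(1,1 \right)} + 32\right) C = \left(\left(6 + 4 \cdot 1\right) + 32\right) \left(-10\right) = \left(\left(6 + 4\right) + 32\right) \left(-10\right) = \left(10 + 32\right) \left(-10\right) = 42 \left(-10\right) = -420$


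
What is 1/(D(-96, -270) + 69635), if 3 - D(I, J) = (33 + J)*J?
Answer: 1/5648 ≈ 0.00017705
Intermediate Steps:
D(I, J) = 3 - J*(33 + J) (D(I, J) = 3 - (33 + J)*J = 3 - J*(33 + J))
1/(D(-96, -270) + 69635) = 1/((3 - 1*(-270)² - 33*(-270)) + 69635) = 1/((3 - 1*72900 + 8910) + 69635) = 1/((3 - 72900 + 8910) + 69635) = 1/(-63987 + 69635) = 1/5648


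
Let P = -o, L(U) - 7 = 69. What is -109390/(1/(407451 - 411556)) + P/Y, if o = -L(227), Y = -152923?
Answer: 68669453811774/152923 ≈ 4.4905e+8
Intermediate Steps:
L(U) = 76 (L(U) = 7 + 69 = 76)
o = -76 (o = -1*76 = -76)
P = 76 (P = -1*(-76) = 76)
-109390/(1/(407451 - 411556)) + P/Y = -109390/(1/(407451 - 411556)) + 76/(-152923) = -109390/(1/(-4105)) + 76*(-1/152923) = -109390/(-1/4105) - 76/152923 = -109390*(-4105) - 76/152923 = 449045950 - 76/152923 = 68669453811774/152923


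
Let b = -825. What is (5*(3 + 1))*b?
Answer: -16500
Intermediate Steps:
(5*(3 + 1))*b = (5*(3 + 1))*(-825) = (5*4)*(-825) = 20*(-825) = -16500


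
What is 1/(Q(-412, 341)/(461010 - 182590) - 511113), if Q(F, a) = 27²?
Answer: -278420/142304080731 ≈ -1.9565e-6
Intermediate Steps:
Q(F, a) = 729
1/(Q(-412, 341)/(461010 - 182590) - 511113) = 1/(729/(461010 - 182590) - 511113) = 1/(729/278420 - 511113) = 1/(-142304080731/278420) = -278420/142304080731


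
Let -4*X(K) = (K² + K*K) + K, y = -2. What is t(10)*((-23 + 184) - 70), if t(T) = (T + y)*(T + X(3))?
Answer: 3458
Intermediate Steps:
X(K) = -K²/2 - K/4 (X(K) = -((K² + K*K) + K)/4 = -((K² + K²) + K)/4 = -(2*K² + K)/4 = -(K + 2*K²)/4 = -K²/2 - K/4)
t(T) = (-2 + T)*(-21/4 + T) (t(T) = (T - 2)*(T - ¼*3*(1 + 2*3)) = (-2 + T)*(T - ¼*3*(1 + 6)) = (-2 + T)*(T - ¼*3*7) = (-2 + T)*(T - 21/4) = (-2 + T)*(-21/4 + T))
t(10)*((-23 + 184) - 70) = (21/2 + 10² - 29/4*10)*((-23 + 184) - 70) = (21/2 + 100 - 145/2)*(161 - 70) = 38*91 = 3458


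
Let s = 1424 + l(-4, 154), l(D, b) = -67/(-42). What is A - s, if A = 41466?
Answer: 1681697/42 ≈ 40040.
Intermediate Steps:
l(D, b) = 67/42 (l(D, b) = -67*(-1/42) = 67/42)
s = 59875/42 (s = 1424 + 67/42 = 59875/42 ≈ 1425.6)
A - s = 41466 - 1*59875/42 = 41466 - 59875/42 = 1681697/42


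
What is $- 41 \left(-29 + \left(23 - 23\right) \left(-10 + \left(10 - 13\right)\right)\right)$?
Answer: $1189$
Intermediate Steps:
$- 41 \left(-29 + \left(23 - 23\right) \left(-10 + \left(10 - 13\right)\right)\right) = - 41 \left(-29 + 0 \left(-10 + \left(10 - 13\right)\right)\right) = - 41 \left(-29 + 0 \left(-10 - 3\right)\right) = - 41 \left(-29 + 0 \left(-13\right)\right) = - 41 \left(-29 + 0\right) = \left(-41\right) \left(-29\right) = 1189$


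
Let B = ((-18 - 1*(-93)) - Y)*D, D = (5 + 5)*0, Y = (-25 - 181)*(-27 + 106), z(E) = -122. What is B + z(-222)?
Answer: -122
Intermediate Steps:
Y = -16274 (Y = -206*79 = -16274)
D = 0 (D = 10*0 = 0)
B = 0 (B = ((-18 - 1*(-93)) - 1*(-16274))*0 = ((-18 + 93) + 16274)*0 = (75 + 16274)*0 = 16349*0 = 0)
B + z(-222) = 0 - 122 = -122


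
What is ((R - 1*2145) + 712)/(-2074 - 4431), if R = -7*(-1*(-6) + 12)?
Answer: 1559/6505 ≈ 0.23966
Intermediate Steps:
R = -126 (R = -7*(6 + 12) = -7*18 = -126)
((R - 1*2145) + 712)/(-2074 - 4431) = ((-126 - 1*2145) + 712)/(-2074 - 4431) = ((-126 - 2145) + 712)/(-6505) = (-2271 + 712)*(-1/6505) = -1559*(-1/6505) = 1559/6505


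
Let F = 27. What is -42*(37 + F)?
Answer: -2688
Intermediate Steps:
-42*(37 + F) = -42*(37 + 27) = -42*64 = -2688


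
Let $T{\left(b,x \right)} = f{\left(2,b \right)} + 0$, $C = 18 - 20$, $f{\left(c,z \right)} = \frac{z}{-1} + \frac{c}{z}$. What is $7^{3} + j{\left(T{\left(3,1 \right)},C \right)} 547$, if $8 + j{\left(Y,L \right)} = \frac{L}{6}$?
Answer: $- \frac{12646}{3} \approx -4215.3$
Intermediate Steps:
$f{\left(c,z \right)} = - z + \frac{c}{z}$ ($f{\left(c,z \right)} = z \left(-1\right) + \frac{c}{z} = - z + \frac{c}{z}$)
$C = -2$ ($C = 18 - 20 = -2$)
$T{\left(b,x \right)} = - b + \frac{2}{b}$ ($T{\left(b,x \right)} = \left(- b + \frac{2}{b}\right) + 0 = - b + \frac{2}{b}$)
$j{\left(Y,L \right)} = -8 + \frac{L}{6}$
$7^{3} + j{\left(T{\left(3,1 \right)},C \right)} 547 = 7^{3} + \left(-8 + \frac{1}{6} \left(-2\right)\right) 547 = 343 + \left(-8 - \frac{1}{3}\right) 547 = 343 - \frac{13675}{3} = - \frac{12646}{3}$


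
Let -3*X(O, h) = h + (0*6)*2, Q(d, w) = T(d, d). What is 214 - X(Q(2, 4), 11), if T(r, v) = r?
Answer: 653/3 ≈ 217.67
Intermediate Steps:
Q(d, w) = d
X(O, h) = -h/3 (X(O, h) = -(h + (0*6)*2)/3 = -(h + 0*2)/3 = -(h + 0)/3 = -h/3)
214 - X(Q(2, 4), 11) = 214 - (-1)*11/3 = 214 - 1*(-11/3) = 214 + 11/3 = 653/3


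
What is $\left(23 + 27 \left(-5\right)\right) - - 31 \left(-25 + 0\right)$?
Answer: $-887$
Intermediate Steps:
$\left(23 + 27 \left(-5\right)\right) - - 31 \left(-25 + 0\right) = \left(23 - 135\right) - \left(-31\right) \left(-25\right) = -112 - 775 = -887$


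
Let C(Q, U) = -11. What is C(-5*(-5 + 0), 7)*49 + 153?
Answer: -386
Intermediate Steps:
C(-5*(-5 + 0), 7)*49 + 153 = -11*49 + 153 = -539 + 153 = -386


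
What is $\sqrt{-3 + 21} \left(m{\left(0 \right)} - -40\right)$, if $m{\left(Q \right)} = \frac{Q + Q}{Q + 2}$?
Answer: $120 \sqrt{2} \approx 169.71$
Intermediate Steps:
$m{\left(Q \right)} = \frac{2 Q}{2 + Q}$
$\sqrt{-3 + 21} \left(m{\left(0 \right)} - -40\right) = \sqrt{-3 + 21} \left(2 \cdot 0 \frac{1}{2 + 0} - -40\right) = \sqrt{18} \left(2 \cdot 0 \cdot \frac{1}{2} + 40\right) = 3 \sqrt{2} \left(2 \cdot 0 \cdot \frac{1}{2} + 40\right) = 3 \sqrt{2} \left(0 + 40\right) = 3 \sqrt{2} \cdot 40 = 120 \sqrt{2}$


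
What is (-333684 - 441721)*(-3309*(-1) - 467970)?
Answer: 360300462705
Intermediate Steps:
(-333684 - 441721)*(-3309*(-1) - 467970) = -775405*(3309 - 467970) = -775405*(-464661) = 360300462705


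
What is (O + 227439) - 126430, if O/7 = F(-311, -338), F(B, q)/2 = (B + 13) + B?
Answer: 92483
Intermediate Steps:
F(B, q) = 26 + 4*B (F(B, q) = 2*((B + 13) + B) = 2*((13 + B) + B) = 2*(13 + 2*B) = 26 + 4*B)
O = -8526 (O = 7*(26 + 4*(-311)) = 7*(26 - 1244) = 7*(-1218) = -8526)
(O + 227439) - 126430 = (-8526 + 227439) - 126430 = 218913 - 126430 = 92483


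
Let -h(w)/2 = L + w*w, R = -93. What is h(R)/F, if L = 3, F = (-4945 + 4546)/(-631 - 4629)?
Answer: -4334240/19 ≈ -2.2812e+5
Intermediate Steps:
F = 399/5260 (F = -399/(-5260) = -399*(-1/5260) = 399/5260 ≈ 0.075855)
h(w) = -6 - 2*w² (h(w) = -2*(3 + w*w) = -2*(3 + w²) = -6 - 2*w²)
h(R)/F = (-6 - 2*(-93)²)/(399/5260) = (-6 - 2*8649)*(5260/399) = (-6 - 17298)*(5260/399) = -17304*5260/399 = -4334240/19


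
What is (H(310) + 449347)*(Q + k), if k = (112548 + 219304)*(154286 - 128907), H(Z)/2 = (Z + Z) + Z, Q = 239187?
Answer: 3800205722241665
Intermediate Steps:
H(Z) = 6*Z (H(Z) = 2*((Z + Z) + Z) = 2*(2*Z + Z) = 2*(3*Z) = 6*Z)
k = 8422071908 (k = 331852*25379 = 8422071908)
(H(310) + 449347)*(Q + k) = (6*310 + 449347)*(239187 + 8422071908) = (1860 + 449347)*8422311095 = 451207*8422311095 = 3800205722241665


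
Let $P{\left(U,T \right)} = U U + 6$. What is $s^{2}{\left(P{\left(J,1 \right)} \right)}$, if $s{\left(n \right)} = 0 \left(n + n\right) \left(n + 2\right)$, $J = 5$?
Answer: $0$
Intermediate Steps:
$P{\left(U,T \right)} = 6 + U^{2}$ ($P{\left(U,T \right)} = U^{2} + 6 = 6 + U^{2}$)
$s{\left(n \right)} = 0$ ($s{\left(n \right)} = 0 \cdot 2 n \left(2 + n\right) = 0$)
$s^{2}{\left(P{\left(J,1 \right)} \right)} = 0^{2} = 0$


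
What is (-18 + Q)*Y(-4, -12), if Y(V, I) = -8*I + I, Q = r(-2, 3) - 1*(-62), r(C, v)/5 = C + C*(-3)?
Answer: 5376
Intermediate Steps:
r(C, v) = -10*C (r(C, v) = 5*(C + C*(-3)) = 5*(C - 3*C) = 5*(-2*C) = -10*C)
Q = 82 (Q = -10*(-2) - 1*(-62) = 20 + 62 = 82)
Y(V, I) = -7*I
(-18 + Q)*Y(-4, -12) = (-18 + 82)*(-7*(-12)) = 64*84 = 5376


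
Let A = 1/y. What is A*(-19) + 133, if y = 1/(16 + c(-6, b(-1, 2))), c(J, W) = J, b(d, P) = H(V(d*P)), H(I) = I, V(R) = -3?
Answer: -57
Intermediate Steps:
b(d, P) = -3
y = ⅒ (y = 1/(16 - 6) = 1/10 = ⅒ ≈ 0.10000)
A = 10 (A = 1/(⅒) = 10)
A*(-19) + 133 = 10*(-19) + 133 = -190 + 133 = -57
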